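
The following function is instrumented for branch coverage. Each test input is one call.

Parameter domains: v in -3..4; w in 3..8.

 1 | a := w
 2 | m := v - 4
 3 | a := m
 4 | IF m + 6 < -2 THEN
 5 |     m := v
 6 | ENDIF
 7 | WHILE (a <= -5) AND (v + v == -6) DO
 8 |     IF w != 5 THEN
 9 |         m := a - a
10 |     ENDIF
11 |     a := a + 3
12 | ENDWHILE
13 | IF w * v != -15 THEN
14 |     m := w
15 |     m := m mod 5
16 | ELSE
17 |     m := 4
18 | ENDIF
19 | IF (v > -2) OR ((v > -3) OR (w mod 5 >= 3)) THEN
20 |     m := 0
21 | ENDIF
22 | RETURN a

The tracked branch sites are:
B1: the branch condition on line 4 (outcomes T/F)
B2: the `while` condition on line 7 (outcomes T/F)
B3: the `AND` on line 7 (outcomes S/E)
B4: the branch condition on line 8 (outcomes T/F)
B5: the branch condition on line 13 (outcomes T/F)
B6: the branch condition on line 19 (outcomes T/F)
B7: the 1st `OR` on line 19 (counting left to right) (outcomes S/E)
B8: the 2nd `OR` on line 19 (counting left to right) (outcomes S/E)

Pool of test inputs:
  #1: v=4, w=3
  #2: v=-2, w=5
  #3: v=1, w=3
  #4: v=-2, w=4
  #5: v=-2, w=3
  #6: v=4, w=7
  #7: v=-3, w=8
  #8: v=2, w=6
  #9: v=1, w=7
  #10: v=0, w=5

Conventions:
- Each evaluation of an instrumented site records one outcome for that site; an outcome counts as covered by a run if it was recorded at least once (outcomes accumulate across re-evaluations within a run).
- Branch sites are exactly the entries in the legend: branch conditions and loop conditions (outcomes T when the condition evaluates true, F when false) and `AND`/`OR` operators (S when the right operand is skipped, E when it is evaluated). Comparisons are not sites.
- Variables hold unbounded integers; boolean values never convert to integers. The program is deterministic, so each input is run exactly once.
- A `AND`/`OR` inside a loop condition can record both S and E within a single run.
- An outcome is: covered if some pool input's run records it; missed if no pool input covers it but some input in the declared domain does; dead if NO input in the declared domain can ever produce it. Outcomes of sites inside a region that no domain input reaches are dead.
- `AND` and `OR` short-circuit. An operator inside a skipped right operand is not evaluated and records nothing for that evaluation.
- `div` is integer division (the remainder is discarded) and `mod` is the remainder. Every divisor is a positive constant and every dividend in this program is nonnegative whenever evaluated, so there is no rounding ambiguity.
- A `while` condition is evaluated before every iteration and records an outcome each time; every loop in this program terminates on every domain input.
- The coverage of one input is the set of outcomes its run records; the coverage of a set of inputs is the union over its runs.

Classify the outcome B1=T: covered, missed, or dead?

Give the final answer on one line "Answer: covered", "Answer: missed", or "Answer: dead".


no pool input records B1=T
checking all 48 inputs in the declared domain: B1=T is never recorded -> dead
Answer: dead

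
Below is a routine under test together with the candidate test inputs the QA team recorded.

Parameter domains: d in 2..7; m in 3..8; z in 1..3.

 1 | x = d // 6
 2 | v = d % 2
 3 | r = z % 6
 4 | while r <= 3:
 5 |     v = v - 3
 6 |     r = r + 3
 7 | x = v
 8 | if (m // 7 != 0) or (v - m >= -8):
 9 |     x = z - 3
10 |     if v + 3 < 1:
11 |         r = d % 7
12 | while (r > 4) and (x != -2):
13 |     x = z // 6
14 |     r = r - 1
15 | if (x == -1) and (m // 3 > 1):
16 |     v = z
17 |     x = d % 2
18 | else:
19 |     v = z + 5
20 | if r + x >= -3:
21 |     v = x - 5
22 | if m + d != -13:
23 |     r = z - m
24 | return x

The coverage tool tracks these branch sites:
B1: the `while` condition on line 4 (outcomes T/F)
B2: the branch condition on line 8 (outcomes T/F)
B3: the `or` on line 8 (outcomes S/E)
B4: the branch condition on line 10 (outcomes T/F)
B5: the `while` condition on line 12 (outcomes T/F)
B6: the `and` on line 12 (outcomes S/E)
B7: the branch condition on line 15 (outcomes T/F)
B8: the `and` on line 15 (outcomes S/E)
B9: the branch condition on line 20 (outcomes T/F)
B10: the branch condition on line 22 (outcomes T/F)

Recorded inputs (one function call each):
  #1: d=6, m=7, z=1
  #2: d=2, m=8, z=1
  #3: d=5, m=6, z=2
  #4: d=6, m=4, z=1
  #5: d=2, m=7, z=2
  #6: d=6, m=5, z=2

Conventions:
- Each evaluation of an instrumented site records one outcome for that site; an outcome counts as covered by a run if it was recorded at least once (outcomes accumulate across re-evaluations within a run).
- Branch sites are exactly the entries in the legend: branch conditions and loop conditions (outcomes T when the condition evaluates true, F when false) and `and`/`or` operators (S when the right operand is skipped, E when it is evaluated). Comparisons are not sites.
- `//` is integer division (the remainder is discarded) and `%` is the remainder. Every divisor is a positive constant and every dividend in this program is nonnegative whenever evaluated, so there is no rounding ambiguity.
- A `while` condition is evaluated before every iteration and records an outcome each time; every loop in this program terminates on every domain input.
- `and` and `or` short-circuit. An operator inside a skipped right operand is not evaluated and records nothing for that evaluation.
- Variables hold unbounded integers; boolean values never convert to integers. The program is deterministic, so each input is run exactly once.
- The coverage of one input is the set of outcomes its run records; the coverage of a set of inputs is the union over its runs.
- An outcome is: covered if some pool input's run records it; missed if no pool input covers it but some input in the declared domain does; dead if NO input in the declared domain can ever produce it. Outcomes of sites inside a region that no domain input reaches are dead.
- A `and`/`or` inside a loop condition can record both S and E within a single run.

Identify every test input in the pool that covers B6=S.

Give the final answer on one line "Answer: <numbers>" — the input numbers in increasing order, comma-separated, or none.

input #1 (d=6, m=7, z=1): never hits B6=S
input #2 (d=2, m=8, z=1): hits B6=S
input #3 (d=5, m=6, z=2): hits B6=S
input #4 (d=6, m=4, z=1): never hits B6=S
input #5 (d=2, m=7, z=2): hits B6=S
input #6 (d=6, m=5, z=2): hits B6=S

Answer: 2, 3, 5, 6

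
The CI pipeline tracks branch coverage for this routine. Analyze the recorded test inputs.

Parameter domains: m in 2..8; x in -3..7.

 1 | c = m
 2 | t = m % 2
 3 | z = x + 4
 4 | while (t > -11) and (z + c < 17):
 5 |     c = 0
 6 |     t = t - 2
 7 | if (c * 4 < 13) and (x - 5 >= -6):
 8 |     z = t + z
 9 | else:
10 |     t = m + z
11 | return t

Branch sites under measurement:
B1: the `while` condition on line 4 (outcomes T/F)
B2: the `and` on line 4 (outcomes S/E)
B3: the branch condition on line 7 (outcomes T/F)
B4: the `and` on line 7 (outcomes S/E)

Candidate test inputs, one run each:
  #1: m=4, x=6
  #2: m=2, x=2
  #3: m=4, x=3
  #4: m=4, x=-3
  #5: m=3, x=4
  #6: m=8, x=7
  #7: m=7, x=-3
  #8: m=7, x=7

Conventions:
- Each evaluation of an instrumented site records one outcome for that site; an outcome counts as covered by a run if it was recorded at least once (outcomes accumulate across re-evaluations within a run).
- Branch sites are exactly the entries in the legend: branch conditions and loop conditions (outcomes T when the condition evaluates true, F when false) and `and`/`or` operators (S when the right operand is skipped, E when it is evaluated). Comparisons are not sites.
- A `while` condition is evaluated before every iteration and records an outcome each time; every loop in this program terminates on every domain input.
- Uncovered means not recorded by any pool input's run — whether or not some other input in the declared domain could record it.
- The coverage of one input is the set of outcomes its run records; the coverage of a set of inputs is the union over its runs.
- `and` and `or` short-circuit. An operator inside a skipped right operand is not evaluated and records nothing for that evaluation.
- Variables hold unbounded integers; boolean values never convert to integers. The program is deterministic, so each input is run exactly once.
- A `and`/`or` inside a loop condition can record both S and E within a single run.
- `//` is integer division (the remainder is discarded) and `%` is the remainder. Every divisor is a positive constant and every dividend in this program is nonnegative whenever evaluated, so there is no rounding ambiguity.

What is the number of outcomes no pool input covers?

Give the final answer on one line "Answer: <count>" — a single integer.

test 1 (m=4, x=6) fires B2->E, B1->T, B2->E, B1->T, B2->E, B1->T, B2->E, B1->T, B2->E, B1->T, B2->E, B1->T, B2->S, B1->F, ...; hits B1=T, B1=F, B2=S, B2=E, B3=T, B4=E
test 2 (m=2, x=2) fires B2->E, B1->T, B2->E, B1->T, B2->E, B1->T, B2->E, B1->T, B2->E, B1->T, B2->E, B1->T, B2->S, B1->F, ...; hits B1=T, B1=F, B2=S, B2=E, B3=T, B4=E
test 3 (m=4, x=3) fires B2->E, B1->T, B2->E, B1->T, B2->E, B1->T, B2->E, B1->T, B2->E, B1->T, B2->E, B1->T, B2->S, B1->F, ...; hits B1=T, B1=F, B2=S, B2=E, B3=T, B4=E
test 4 (m=4, x=-3) fires B2->E, B1->T, B2->E, B1->T, B2->E, B1->T, B2->E, B1->T, B2->E, B1->T, B2->E, B1->T, B2->S, B1->F, ...; hits B1=T, B1=F, B2=S, B2=E, B3=F, B4=E
test 5 (m=3, x=4) fires B2->E, B1->T, B2->E, B1->T, B2->E, B1->T, B2->E, B1->T, B2->E, B1->T, B2->E, B1->T, B2->S, B1->F, ...; hits B1=T, B1=F, B2=S, B2=E, B3=T, B4=E
test 6 (m=8, x=7) fires B2->E, B1->F, B4->S, B3->F; hits B1=F, B2=E, B3=F, B4=S
test 7 (m=7, x=-3) fires B2->E, B1->T, B2->E, B1->T, B2->E, B1->T, B2->E, B1->T, B2->E, B1->T, B2->E, B1->T, B2->S, B1->F, ...; hits B1=T, B1=F, B2=S, B2=E, B3=F, B4=E
test 8 (m=7, x=7) fires B2->E, B1->F, B4->S, B3->F; hits B1=F, B2=E, B3=F, B4=S
union over the pool: B1=T, B1=F, B2=S, B2=E, B3=T, B3=F, B4=S, B4=E
uncovered (0 of 8): none

Answer: 0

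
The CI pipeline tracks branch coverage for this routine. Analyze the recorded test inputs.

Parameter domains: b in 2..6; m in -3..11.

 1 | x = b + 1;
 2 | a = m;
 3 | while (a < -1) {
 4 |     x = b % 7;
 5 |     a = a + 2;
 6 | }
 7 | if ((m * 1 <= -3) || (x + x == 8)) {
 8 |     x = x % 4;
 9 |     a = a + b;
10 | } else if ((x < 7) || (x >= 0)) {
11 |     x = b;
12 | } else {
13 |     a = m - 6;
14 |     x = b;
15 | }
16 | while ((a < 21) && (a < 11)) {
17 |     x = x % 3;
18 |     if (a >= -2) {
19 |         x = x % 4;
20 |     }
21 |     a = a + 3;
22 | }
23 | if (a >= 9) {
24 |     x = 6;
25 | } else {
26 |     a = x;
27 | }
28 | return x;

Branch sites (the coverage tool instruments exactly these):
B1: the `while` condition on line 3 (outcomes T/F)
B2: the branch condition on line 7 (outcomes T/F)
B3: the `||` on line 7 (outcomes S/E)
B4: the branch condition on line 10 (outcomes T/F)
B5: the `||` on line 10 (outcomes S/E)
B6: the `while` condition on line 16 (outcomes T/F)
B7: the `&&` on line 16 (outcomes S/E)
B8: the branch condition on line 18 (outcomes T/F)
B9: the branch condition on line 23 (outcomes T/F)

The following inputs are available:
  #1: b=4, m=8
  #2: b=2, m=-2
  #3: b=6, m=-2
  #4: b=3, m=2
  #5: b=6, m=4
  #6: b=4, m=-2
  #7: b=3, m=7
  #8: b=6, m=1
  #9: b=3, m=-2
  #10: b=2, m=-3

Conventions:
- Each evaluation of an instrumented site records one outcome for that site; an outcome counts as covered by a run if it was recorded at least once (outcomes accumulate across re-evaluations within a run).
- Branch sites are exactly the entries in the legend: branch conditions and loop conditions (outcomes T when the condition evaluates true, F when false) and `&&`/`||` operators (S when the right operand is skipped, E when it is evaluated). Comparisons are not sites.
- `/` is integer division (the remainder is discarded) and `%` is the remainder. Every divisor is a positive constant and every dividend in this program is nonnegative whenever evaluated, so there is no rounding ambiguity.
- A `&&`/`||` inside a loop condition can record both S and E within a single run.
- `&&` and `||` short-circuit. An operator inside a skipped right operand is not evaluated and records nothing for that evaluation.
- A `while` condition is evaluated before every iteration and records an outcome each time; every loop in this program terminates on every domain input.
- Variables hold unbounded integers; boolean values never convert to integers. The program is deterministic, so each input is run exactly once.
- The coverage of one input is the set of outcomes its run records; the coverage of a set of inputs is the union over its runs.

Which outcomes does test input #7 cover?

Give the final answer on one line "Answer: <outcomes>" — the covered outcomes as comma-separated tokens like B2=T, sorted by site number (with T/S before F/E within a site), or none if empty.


Simulating input #7 (b=3, m=7) step by step:
  B1->F, B3->E, B2->T, B7->E, B6->T, B8->T, B7->E, B6->F, B9->T
as a set, this run covers: B1=F, B2=T, B3=E, B6=T, B6=F, B7=E, B8=T, B9=T
Answer: B1=F, B2=T, B3=E, B6=T, B6=F, B7=E, B8=T, B9=T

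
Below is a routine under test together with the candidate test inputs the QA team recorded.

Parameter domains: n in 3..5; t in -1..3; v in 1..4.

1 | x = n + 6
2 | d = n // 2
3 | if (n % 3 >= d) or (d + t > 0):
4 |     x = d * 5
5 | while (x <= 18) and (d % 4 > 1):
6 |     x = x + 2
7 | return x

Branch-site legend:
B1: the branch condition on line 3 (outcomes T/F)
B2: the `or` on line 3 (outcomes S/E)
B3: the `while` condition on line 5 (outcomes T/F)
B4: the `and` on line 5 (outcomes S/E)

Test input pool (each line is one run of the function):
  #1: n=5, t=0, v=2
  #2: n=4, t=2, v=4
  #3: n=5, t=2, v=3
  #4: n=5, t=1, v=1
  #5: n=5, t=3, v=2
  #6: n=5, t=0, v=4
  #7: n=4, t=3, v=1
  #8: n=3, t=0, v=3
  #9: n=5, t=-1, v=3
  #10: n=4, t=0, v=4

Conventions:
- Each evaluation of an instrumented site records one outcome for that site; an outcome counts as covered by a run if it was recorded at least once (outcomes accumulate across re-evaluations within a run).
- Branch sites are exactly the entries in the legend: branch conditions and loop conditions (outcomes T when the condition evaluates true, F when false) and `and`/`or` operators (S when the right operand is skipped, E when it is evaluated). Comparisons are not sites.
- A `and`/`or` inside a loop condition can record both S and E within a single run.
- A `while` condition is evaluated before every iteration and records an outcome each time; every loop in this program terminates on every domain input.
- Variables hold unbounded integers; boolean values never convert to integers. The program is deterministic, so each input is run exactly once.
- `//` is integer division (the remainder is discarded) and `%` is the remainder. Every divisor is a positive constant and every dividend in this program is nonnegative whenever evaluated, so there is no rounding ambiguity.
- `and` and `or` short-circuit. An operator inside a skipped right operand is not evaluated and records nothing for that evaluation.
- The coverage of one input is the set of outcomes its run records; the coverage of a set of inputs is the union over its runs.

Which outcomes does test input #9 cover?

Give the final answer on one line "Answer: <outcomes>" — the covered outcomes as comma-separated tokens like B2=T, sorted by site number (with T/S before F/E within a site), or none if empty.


Simulating input #9 (n=5, t=-1, v=3) step by step:
  B2->S, B1->T, B4->E, B3->T, B4->E, B3->T, B4->E, B3->T, B4->E, B3->T
  B4->E, B3->T, B4->S, B3->F
distinct outcomes covered: B1=T, B2=S, B3=T, B3=F, B4=S, B4=E
Answer: B1=T, B2=S, B3=T, B3=F, B4=S, B4=E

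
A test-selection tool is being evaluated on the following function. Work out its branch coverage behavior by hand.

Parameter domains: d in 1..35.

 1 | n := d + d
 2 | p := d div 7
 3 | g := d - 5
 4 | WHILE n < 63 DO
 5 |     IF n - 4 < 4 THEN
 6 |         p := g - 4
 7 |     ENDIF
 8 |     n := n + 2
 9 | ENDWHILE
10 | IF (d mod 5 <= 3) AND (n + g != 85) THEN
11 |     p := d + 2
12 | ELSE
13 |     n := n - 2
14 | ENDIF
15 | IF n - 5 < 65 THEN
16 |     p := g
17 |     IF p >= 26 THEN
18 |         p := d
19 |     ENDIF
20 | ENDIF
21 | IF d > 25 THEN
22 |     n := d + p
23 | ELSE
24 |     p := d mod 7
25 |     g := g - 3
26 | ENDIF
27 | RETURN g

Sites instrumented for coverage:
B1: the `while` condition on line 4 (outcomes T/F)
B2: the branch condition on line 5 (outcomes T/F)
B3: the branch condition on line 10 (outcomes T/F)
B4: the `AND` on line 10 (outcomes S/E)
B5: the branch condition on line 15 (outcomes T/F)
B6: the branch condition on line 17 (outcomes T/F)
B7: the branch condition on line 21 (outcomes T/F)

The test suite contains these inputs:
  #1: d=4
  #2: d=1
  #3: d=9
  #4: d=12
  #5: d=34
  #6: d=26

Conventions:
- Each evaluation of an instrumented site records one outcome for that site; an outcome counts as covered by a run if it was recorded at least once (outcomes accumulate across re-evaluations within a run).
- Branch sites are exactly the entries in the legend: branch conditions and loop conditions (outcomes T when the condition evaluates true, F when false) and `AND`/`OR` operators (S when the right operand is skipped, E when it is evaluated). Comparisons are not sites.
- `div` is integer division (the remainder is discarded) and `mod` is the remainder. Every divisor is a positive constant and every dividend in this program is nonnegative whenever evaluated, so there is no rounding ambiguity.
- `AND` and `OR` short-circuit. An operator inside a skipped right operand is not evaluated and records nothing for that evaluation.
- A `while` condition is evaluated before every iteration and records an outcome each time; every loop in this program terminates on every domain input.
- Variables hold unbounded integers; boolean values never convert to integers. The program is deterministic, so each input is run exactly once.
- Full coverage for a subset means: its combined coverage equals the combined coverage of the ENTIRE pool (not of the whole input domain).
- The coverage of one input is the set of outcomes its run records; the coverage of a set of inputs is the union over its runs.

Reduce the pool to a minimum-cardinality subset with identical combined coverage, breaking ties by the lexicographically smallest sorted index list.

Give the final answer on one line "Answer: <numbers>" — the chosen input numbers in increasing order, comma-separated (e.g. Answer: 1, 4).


input #1, d=4: events B1->T, B2->F, B1->T, B2->F, B1->T, B2->F, B1->T, B2->F, B1->T, B2->F, B1->T, B2->F, B1->T, B2->F, ...; outcomes B1=T, B1=F, B2=F, B3=F, B4=S, B5=T, B6=F, B7=F
input #2, d=1: events B1->T, B2->T, B1->T, B2->T, B1->T, B2->T, B1->T, B2->F, B1->T, B2->F, B1->T, B2->F, B1->T, B2->F, ...; outcomes B1=T, B1=F, B2=T, B2=F, B3=T, B4=E, B5=T, B6=F, B7=F
input #3, d=9: events B1->T, B2->F, B1->T, B2->F, B1->T, B2->F, B1->T, B2->F, B1->T, B2->F, B1->T, B2->F, B1->T, B2->F, ...; outcomes B1=T, B1=F, B2=F, B3=F, B4=S, B5=T, B6=F, B7=F
input #4, d=12: events B1->T, B2->F, B1->T, B2->F, B1->T, B2->F, B1->T, B2->F, B1->T, B2->F, B1->T, B2->F, B1->T, B2->F, ...; outcomes B1=T, B1=F, B2=F, B3=T, B4=E, B5=T, B6=F, B7=F
input #5, d=34: events B1->F, B4->S, B3->F, B5->T, B6->T, B7->T; outcomes B1=F, B3=F, B4=S, B5=T, B6=T, B7=T
input #6, d=26: events B1->T, B2->F, B1->T, B2->F, B1->T, B2->F, B1->T, B2->F, B1->T, B2->F, B1->T, B2->F, B1->F, B4->E, ...; outcomes B1=T, B1=F, B2=F, B3=F, B4=E, B5=T, B6=F, B7=T
the full pool covers 13 outcomes: B1=T, B1=F, B2=T, B2=F, B3=T, B3=F, B4=S, B4=E, B5=T, B6=T, B6=F, B7=T, B7=F
size 1 is not enough: best union over all size-1 subsets is 9/13
size 2: inputs {2, 5} cover all 13 outcomes, and no lexicographically smaller subset of this size does
Answer: 2, 5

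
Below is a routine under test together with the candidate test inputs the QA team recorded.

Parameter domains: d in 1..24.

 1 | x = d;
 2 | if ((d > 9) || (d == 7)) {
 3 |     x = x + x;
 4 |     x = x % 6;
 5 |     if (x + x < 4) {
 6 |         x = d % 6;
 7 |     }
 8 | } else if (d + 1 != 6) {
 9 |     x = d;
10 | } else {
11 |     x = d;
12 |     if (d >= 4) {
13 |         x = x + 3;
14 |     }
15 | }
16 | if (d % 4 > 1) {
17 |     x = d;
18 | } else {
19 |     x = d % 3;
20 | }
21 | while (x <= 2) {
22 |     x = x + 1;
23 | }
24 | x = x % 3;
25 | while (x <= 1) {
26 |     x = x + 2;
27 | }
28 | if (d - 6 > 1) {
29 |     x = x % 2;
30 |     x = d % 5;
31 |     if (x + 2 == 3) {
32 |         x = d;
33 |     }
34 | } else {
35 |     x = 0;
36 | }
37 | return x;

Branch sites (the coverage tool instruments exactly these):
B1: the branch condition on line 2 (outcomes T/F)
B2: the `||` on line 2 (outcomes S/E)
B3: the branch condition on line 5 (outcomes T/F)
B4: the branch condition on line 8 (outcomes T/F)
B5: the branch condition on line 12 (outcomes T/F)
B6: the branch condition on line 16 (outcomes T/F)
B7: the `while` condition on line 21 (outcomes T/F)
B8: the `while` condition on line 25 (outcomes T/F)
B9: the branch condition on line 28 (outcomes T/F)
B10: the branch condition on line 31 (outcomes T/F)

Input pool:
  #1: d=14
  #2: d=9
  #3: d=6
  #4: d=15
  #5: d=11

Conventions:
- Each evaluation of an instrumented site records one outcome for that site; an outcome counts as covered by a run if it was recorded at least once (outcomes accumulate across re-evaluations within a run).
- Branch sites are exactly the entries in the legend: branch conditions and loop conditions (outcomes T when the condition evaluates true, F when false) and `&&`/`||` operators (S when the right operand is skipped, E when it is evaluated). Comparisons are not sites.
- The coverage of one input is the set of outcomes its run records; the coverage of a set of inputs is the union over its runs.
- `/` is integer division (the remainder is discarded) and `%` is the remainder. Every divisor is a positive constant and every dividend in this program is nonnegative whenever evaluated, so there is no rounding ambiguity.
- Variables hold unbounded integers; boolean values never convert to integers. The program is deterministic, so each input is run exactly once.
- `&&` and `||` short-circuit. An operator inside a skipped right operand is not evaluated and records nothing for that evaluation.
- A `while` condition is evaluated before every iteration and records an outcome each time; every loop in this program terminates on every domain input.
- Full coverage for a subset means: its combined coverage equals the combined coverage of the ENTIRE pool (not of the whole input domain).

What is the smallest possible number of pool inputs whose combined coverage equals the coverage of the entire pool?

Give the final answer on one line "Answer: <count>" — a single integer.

run #1 (d=14) runs B2->S, B1->T, B3->F, B6->T, B7->F, B8->F, B9->T, B10->F; records B1=T, B2=S, B3=F, B6=T, B7=F, B8=F, B9=T, B10=F
run #2 (d=9) runs B2->E, B1->F, B4->T, B6->F, B7->T, B7->T, B7->T, B7->F, B8->T, B8->F, B9->T, B10->F; records B1=F, B2=E, B4=T, B6=F, B7=T, B7=F, B8=T, B8=F, B9=T, B10=F
run #3 (d=6) runs B2->E, B1->F, B4->T, B6->T, B7->F, B8->T, B8->F, B9->F; records B1=F, B2=E, B4=T, B6=T, B7=F, B8=T, B8=F, B9=F
run #4 (d=15) runs B2->S, B1->T, B3->T, B6->T, B7->F, B8->T, B8->F, B9->T, B10->F; records B1=T, B2=S, B3=T, B6=T, B7=F, B8=T, B8=F, B9=T, B10=F
run #5 (d=11) runs B2->S, B1->T, B3->F, B6->T, B7->F, B8->F, B9->T, B10->T; records B1=T, B2=S, B3=F, B6=T, B7=F, B8=F, B9=T, B10=T
union over all inputs: B1=T, B1=F, B2=S, B2=E, B3=T, B3=F, B4=T, B6=T, B6=F, B7=T, B7=F, B8=T, B8=F, B9=T, B9=F, B10=T, B10=F (17 outcomes)
every size-1 subset falls short of the 17 outcomes (best: 10/17)
every size-2 subset falls short of the 17 outcomes (best: 15/17)
every size-3 subset falls short of the 17 outcomes (best: 16/17)
inputs {2, 3, 4, 5} (size 4) cover everything; no size-4 subset with a lexicographically smaller index list covers all 17

Answer: 4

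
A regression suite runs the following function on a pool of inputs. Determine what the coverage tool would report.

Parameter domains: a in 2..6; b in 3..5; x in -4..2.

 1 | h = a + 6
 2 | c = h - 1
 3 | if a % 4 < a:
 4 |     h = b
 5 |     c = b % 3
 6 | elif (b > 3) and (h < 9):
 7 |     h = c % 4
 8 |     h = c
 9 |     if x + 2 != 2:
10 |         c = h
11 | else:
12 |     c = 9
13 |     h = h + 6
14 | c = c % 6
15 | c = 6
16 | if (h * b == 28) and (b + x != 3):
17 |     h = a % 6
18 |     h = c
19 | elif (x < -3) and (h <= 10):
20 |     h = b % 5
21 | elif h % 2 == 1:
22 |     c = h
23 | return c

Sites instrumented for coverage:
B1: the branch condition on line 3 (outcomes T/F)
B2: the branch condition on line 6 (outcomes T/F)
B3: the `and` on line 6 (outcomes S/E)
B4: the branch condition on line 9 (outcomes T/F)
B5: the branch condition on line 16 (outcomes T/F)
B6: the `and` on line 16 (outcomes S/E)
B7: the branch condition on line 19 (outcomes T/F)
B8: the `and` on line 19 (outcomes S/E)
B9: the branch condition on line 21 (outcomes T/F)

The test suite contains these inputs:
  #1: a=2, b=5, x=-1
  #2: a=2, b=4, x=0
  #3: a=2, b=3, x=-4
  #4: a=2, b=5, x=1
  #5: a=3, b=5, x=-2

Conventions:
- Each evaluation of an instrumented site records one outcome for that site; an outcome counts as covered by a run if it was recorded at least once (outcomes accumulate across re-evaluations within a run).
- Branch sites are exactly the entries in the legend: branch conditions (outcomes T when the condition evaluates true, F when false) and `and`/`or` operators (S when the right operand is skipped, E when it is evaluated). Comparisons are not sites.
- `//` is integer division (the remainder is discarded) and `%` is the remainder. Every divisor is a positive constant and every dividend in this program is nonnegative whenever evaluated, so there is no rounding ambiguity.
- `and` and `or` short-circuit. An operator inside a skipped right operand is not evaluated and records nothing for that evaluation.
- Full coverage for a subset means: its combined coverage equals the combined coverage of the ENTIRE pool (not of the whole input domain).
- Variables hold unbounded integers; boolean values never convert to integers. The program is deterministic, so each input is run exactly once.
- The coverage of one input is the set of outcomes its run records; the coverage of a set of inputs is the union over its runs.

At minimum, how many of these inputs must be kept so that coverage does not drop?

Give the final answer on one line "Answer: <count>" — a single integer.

input #1, a=2, b=5, x=-1: events B1->F, B3->E, B2->T, B4->T, B6->S, B5->F, B8->S, B7->F, B9->T; outcomes B1=F, B2=T, B3=E, B4=T, B5=F, B6=S, B7=F, B8=S, B9=T
input #2, a=2, b=4, x=0: events B1->F, B3->E, B2->T, B4->F, B6->E, B5->T; outcomes B1=F, B2=T, B3=E, B4=F, B5=T, B6=E
input #3, a=2, b=3, x=-4: events B1->F, B3->S, B2->F, B6->S, B5->F, B8->E, B7->F, B9->F; outcomes B1=F, B2=F, B3=S, B5=F, B6=S, B7=F, B8=E, B9=F
input #4, a=2, b=5, x=1: events B1->F, B3->E, B2->T, B4->T, B6->S, B5->F, B8->S, B7->F, B9->T; outcomes B1=F, B2=T, B3=E, B4=T, B5=F, B6=S, B7=F, B8=S, B9=T
input #5, a=3, b=5, x=-2: events B1->F, B3->E, B2->F, B6->S, B5->F, B8->S, B7->F, B9->T; outcomes B1=F, B2=F, B3=E, B5=F, B6=S, B7=F, B8=S, B9=T
together the pool reaches 16 outcomes: B1=F, B2=T, B2=F, B3=S, B3=E, B4=T, B4=F, B5=T, B5=F, B6=S, B6=E, B7=F, B8=S, B8=E, B9=T, B9=F
no size-1 subset reaches all 16 outcomes (best union: 9/16)
no size-2 subset reaches all 16 outcomes (best union: 13/16)
inputs {1, 2, 3} (size 3) cover everything; no size-3 subset with a lexicographically smaller index list covers all 16

Answer: 3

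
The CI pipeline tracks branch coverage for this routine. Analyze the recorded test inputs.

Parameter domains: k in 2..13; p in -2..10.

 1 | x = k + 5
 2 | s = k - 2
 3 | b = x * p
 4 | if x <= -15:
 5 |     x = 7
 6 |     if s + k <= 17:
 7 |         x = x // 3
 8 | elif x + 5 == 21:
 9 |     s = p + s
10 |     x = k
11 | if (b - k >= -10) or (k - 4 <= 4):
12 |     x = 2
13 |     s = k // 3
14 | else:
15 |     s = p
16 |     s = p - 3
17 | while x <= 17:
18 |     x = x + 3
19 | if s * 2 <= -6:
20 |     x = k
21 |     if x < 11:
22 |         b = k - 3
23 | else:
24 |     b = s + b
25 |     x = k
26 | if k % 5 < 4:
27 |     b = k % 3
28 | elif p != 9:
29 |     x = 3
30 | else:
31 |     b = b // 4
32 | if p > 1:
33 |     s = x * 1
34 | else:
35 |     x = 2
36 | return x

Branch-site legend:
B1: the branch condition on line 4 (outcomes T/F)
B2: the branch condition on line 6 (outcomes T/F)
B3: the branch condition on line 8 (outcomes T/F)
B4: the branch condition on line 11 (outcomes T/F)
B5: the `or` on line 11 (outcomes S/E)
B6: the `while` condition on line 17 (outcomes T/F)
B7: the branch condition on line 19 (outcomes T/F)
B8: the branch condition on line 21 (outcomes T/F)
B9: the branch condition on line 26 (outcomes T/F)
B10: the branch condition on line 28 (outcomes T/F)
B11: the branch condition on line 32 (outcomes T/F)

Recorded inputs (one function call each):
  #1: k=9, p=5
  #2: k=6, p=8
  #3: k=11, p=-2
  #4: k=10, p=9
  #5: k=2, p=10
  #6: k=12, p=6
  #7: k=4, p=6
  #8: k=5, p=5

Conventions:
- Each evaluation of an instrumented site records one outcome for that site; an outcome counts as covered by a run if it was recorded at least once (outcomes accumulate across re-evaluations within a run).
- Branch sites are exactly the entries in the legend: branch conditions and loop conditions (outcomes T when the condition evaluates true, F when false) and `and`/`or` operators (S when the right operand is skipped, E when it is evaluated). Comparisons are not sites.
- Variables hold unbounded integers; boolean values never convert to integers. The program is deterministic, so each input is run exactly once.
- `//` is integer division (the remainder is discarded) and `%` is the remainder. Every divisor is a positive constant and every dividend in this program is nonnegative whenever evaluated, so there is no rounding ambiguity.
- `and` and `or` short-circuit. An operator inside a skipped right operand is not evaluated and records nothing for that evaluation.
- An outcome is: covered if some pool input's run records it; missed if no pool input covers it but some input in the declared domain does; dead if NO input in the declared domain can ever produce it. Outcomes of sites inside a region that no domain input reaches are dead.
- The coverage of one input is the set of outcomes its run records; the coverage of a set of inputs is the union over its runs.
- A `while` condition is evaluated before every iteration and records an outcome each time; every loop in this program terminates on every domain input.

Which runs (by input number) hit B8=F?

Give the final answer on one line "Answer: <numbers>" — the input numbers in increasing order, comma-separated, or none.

input #1 (k=9, p=5): does not produce B8=F
input #2 (k=6, p=8): does not produce B8=F
input #3 (k=11, p=-2): produces B8=F
input #4 (k=10, p=9): does not produce B8=F
input #5 (k=2, p=10): does not produce B8=F
input #6 (k=12, p=6): does not produce B8=F
input #7 (k=4, p=6): does not produce B8=F
input #8 (k=5, p=5): does not produce B8=F

Answer: 3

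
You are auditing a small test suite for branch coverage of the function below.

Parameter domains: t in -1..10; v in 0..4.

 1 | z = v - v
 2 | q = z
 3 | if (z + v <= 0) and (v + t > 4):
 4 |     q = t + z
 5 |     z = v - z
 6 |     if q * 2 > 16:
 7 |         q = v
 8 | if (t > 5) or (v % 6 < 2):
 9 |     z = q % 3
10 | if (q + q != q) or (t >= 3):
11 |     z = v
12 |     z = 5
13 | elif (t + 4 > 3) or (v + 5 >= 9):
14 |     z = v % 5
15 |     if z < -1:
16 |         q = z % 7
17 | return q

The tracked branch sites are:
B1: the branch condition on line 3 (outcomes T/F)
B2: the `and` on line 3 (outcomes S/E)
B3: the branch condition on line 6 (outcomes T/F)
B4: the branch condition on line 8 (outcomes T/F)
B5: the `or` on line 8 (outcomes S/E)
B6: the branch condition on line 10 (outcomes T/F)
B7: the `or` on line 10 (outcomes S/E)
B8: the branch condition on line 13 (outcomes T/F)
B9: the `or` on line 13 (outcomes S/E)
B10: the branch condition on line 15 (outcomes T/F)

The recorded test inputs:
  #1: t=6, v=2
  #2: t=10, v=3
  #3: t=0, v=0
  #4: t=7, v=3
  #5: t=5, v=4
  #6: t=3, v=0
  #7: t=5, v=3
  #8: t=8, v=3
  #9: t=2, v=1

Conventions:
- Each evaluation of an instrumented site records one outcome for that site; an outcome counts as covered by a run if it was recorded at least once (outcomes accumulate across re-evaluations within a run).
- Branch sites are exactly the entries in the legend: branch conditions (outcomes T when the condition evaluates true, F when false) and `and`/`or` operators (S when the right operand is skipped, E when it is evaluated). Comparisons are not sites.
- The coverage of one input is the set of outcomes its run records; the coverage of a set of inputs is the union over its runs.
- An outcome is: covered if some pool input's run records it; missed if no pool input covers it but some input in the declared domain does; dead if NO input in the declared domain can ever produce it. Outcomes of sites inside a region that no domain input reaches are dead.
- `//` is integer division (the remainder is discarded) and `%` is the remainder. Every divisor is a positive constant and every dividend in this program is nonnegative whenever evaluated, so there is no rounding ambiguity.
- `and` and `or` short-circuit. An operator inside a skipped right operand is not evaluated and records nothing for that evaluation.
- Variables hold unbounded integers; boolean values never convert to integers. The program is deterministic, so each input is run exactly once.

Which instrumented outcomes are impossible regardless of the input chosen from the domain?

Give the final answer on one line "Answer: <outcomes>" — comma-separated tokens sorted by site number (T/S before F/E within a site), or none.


running all 60 domain inputs and tallying outcomes:
  B10=T: unreachable across the whole domain -> dead
  reachable outcomes have witnesses, e.g. B1=T (e.g. t=5, v=0), B1=F (e.g. t=-1, v=0), B2=S (e.g. t=-1, v=1), B2=E (e.g. t=-1, v=0)
Answer: B10=T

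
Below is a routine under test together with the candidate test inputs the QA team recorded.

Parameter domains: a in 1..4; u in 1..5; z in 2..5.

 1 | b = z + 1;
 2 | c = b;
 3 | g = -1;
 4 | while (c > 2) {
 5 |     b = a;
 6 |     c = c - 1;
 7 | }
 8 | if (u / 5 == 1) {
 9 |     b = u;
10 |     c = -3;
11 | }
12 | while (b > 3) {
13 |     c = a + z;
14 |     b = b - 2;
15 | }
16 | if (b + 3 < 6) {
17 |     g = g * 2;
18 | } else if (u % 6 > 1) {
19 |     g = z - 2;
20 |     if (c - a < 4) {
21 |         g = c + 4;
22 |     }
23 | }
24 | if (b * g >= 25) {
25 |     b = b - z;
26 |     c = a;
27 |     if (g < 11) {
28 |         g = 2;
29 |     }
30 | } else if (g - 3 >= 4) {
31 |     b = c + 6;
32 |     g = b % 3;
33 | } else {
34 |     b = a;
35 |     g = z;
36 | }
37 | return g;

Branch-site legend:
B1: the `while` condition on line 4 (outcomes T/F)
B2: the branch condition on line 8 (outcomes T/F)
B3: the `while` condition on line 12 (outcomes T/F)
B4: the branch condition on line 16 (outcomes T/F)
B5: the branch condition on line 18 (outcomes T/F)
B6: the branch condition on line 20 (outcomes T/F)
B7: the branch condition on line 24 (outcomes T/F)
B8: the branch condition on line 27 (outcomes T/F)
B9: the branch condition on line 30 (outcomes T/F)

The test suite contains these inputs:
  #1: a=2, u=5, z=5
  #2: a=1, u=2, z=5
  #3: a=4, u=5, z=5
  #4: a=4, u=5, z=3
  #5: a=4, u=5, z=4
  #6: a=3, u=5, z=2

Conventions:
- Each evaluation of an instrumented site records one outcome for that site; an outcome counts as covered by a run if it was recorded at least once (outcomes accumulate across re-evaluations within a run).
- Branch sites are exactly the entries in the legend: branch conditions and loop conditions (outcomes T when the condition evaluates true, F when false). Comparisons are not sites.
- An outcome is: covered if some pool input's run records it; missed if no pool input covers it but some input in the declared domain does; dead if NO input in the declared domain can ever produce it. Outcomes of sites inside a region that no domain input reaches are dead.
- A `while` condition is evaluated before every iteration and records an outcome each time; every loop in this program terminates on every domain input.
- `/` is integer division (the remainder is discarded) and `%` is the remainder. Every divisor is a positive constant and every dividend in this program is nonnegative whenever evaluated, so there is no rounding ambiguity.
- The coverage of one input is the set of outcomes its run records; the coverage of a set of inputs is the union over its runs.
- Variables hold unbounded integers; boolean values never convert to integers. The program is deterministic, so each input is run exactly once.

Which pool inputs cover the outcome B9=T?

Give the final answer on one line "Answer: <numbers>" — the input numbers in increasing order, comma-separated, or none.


input #1 (a=2, u=5, z=5): does not produce B9=T
input #2 (a=1, u=2, z=5): does not produce B9=T
input #3 (a=4, u=5, z=5): does not produce B9=T
input #4 (a=4, u=5, z=3): does not produce B9=T
input #5 (a=4, u=5, z=4): does not produce B9=T
input #6 (a=3, u=5, z=2): does not produce B9=T
Answer: none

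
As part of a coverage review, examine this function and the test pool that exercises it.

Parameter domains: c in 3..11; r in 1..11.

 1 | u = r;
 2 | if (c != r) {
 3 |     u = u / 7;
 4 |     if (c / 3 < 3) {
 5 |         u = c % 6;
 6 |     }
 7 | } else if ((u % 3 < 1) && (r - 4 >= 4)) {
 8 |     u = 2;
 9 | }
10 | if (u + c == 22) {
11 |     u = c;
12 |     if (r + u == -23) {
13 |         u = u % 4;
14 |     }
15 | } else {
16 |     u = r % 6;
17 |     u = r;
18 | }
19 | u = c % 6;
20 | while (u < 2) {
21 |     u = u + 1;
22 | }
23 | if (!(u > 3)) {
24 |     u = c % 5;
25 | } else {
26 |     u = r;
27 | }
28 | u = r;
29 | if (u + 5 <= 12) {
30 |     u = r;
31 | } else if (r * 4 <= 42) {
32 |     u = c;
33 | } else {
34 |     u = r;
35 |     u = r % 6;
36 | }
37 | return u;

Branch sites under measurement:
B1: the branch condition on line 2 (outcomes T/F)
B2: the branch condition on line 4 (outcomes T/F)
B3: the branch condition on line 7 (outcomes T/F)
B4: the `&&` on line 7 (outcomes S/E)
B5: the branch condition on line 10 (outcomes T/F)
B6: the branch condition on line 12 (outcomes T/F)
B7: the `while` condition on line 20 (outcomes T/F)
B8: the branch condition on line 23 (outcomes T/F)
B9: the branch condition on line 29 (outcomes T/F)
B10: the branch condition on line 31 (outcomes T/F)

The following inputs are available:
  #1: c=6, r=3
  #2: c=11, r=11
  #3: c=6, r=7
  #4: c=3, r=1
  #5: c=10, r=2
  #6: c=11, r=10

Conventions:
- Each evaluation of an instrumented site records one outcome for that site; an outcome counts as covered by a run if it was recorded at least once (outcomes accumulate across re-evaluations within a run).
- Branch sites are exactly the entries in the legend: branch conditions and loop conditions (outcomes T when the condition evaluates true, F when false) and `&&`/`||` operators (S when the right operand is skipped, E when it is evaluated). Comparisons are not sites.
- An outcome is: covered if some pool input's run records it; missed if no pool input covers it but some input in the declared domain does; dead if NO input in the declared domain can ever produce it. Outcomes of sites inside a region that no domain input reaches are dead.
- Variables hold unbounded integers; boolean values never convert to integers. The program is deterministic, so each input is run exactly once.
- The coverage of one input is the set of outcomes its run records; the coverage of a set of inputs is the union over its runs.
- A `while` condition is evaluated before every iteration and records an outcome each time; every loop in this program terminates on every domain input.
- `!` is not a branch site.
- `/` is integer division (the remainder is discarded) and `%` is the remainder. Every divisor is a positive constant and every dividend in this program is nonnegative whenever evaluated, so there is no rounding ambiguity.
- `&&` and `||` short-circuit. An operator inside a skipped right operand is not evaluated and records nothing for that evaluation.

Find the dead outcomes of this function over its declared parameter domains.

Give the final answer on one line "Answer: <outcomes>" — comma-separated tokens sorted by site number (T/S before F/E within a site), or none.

exhaustive pass over the 99-input domain:
  B6=T: zero occurrences over every domain input -> dead
  reachable outcomes have witnesses, e.g. B1=T (e.g. c=3, r=1), B1=F (e.g. c=3, r=3), B2=T (e.g. c=3, r=1), B2=F (e.g. c=9, r=1)

Answer: B6=T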